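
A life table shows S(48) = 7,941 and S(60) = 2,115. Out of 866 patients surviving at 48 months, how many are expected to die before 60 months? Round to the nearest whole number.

The relevant probability is 1 − 2,115/7,941 = 0.733661.
Expected number = 866 × 0.733661 = 635.

635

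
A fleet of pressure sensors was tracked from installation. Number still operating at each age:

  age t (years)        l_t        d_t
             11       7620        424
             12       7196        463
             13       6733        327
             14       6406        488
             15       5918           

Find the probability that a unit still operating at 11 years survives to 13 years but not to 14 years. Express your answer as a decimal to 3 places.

This is the probability of reaching 13 but not 14, conditional on being operational at 11: (l_13 − l_14) / l_11.
= (6733 − 6406) / 7620 = 327 / 7620 = 0.042913.

0.043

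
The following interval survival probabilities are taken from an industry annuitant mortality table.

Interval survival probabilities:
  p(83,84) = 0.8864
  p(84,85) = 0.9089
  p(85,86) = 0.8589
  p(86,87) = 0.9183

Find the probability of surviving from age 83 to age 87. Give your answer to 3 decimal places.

Survival from 83 to 87 is the product of surviving each interval: 0.8864 × 0.9089 × 0.8589 × 0.9183.
= 0.635438.

0.635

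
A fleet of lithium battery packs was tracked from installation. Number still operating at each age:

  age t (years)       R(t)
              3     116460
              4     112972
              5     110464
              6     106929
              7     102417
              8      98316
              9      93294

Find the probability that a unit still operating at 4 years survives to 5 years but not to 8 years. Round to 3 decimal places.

0.108

This is the probability of reaching 5 but not 8, conditional on being operational at 4: (R(5) − R(8)) / R(4).
= (110464 − 98316) / 112972 = 12148 / 112972 = 0.107531.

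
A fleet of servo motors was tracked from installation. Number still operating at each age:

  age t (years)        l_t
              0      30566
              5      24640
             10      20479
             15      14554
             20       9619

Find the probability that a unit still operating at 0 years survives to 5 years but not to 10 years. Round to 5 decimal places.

This is the probability of reaching 5 but not 10, conditional on being operational at 0: (l_5 − l_10) / l_0.
= (24640 − 20479) / 30566 = 4161 / 30566 = 0.136132.

0.13613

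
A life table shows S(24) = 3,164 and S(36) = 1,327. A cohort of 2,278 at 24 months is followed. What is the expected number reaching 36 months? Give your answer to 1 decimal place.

955.4

The relevant probability is 1,327/3,164 = 0.419406.
Expected number = 2,278 × 0.419406 = 955.4.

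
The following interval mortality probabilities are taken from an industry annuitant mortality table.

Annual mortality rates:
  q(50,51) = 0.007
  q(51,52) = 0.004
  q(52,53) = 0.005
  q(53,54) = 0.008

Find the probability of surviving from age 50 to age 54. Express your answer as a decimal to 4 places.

P(survive 50→54) = (1 − 0.007) × (1 − 0.004) × (1 − 0.005) × (1 − 0.008).
= 0.993 × 0.996 × 0.995 × 0.992 = 0.976210.

0.9762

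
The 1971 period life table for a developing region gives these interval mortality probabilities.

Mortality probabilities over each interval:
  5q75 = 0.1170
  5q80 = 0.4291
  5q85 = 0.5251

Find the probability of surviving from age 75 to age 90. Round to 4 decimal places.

Chaining the interval survival probabilities: (1 − 0.1170) × (1 − 0.4291) × (1 − 0.5251).
= 0.8830 × 0.5709 × 0.4749 = 0.239399.

0.2394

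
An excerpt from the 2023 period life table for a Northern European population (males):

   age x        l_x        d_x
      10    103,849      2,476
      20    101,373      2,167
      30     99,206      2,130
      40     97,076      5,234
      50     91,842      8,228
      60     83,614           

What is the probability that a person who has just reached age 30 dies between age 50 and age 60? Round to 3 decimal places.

0.083

We want 20|10q30 = (l_50 − l_60)/l_30.
This is the probability of reaching 50 but not 60, conditional on being alive at 30: (l_50 − l_60) / l_30.
= (91,842 − 83,614) / 99,206 = 8,228 / 99,206 = 0.082939.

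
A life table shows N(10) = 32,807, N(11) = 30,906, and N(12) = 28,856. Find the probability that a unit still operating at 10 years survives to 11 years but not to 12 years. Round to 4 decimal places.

0.0625

This is the probability of reaching 11 but not 12, conditional on being operational at 10: (N(11) − N(12)) / N(10).
= (30,906 − 28,856) / 32,807 = 2,050 / 32,807 = 0.062487.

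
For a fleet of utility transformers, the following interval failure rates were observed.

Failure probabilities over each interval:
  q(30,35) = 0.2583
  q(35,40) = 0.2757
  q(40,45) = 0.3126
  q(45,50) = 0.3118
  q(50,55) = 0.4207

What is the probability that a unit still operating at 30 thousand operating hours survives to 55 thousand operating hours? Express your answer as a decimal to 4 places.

0.1472

P(survive 30→55) = (1 − 0.2583) × (1 − 0.2757) × (1 − 0.3126) × (1 − 0.3118) × (1 − 0.4207).
= 0.7417 × 0.7243 × 0.6874 × 0.6882 × 0.5793 = 0.147223.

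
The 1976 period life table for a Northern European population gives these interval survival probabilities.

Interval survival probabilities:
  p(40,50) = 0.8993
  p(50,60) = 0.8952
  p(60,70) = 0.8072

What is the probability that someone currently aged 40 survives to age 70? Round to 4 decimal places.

P(survive 40→70) = 0.8993 × 0.8952 × 0.8072.
= 0.649839.

0.6498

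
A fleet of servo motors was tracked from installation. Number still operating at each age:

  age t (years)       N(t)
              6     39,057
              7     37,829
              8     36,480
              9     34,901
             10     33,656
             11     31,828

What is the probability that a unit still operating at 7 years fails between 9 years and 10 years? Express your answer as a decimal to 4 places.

This is the probability of reaching 9 but not 10, conditional on being operational at 7: (N(9) − N(10)) / N(7).
= (34,901 − 33,656) / 37,829 = 1,245 / 37,829 = 0.032911.

0.0329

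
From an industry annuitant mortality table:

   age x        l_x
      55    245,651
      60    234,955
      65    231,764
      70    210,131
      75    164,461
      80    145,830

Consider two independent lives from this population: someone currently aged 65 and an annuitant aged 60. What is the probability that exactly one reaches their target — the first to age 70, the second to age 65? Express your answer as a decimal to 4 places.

p₁ = l_70/l_65 = 210,131/231,764 = 0.906659; p₂ = l_65/l_60 = 231,764/234,955 = 0.986419.
P(exactly one) = p₁(1−p₂) + (1−p₁)p₂ = 0.012313 + 0.092073 = 0.104387.

0.1044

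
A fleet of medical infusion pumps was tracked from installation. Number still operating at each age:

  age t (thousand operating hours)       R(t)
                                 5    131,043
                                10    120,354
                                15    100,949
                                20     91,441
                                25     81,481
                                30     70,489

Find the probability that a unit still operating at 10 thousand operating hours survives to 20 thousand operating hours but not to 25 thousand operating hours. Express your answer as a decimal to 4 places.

This is the probability of reaching 20 but not 25, conditional on being operational at 10: (R(20) − R(25)) / R(10).
= (91,441 − 81,481) / 120,354 = 9,960 / 120,354 = 0.082756.

0.0828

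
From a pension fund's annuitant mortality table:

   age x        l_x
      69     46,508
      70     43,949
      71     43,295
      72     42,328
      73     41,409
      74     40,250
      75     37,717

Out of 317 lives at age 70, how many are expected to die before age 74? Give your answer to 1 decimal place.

26.7

The relevant probability is 1 − 40,250/43,949 = 0.084166.
Expected number = 317 × 0.084166 = 26.7.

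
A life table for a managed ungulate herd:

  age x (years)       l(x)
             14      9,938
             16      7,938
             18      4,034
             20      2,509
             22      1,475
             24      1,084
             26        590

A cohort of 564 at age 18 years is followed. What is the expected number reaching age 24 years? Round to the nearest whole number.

The relevant probability is 1,084/4,034 = 0.268716.
Expected number = 564 × 0.268716 = 152.

152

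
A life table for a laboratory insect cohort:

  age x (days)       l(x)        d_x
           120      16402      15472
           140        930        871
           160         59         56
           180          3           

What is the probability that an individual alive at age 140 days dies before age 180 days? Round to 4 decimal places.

0.9968

P(die before 180 | alive at 140) = 1 − l(180)/l(140) = 1 − 3/930 = (927)/930 = 0.996774.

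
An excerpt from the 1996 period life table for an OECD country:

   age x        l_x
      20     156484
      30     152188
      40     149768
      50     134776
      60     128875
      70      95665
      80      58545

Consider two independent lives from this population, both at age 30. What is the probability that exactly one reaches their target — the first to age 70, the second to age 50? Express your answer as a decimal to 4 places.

0.4008

p₁ = l_70/l_30 = 95665/152188 = 0.628598; p₂ = l_50/l_30 = 134776/152188 = 0.885589.
P(exactly one) = p₁(1−p₂) + (1−p₁)p₂ = 0.071919 + 0.328910 = 0.400828.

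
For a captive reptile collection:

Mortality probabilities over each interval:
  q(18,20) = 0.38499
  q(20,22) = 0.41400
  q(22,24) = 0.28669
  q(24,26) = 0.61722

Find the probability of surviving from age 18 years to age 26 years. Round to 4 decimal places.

Chaining the interval survival probabilities: (1 − 0.38499) × (1 − 0.41400) × (1 − 0.28669) × (1 − 0.61722).
= 0.61501 × 0.58600 × 0.71331 × 0.38278 = 0.098403.

0.0984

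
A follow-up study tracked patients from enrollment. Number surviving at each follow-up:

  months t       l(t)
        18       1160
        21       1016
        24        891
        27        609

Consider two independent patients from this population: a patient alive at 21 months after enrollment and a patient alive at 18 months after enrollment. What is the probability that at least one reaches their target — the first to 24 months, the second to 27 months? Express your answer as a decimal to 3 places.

p₁ = l(24)/l(21) = 891/1016 = 0.876969; p₂ = l(27)/l(18) = 609/1160 = 0.525000.
P(at least one) = 1 − (1−p₁)(1−p₂) = 1 − 0.123031 × 0.475000 = 0.941560.

0.942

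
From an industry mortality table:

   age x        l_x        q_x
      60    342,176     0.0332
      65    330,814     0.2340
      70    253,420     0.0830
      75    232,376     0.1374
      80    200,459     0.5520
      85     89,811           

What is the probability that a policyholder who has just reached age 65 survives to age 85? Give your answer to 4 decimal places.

The conditional survival probability is l_85/l_65 = 89,811/330,814 = 0.271485.

0.2715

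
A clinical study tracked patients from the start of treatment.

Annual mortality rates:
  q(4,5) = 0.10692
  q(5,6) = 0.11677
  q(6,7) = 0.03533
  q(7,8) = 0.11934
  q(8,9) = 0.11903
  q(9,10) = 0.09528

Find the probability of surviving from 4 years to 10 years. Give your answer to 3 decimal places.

Survival from 4 to 10 is the product of surviving each interval: (1 − 0.10692) × (1 − 0.11677) × (1 − 0.03533) × (1 − 0.11934) × (1 − 0.11903) × (1 − 0.09528).
= 0.89308 × 0.88323 × 0.96467 × 0.88066 × 0.88097 × 0.90472 = 0.534105.

0.534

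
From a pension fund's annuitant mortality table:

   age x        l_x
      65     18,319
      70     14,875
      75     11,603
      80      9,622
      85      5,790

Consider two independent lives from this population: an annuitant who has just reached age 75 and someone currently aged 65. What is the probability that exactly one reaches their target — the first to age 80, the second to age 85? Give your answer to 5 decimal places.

0.62113

p₁ = l_80/l_75 = 9,622/11,603 = 0.829268; p₂ = l_85/l_65 = 5,790/18,319 = 0.316065.
P(exactly one) = p₁(1−p₂) + (1−p₁)p₂ = 0.567165 + 0.053962 = 0.621128.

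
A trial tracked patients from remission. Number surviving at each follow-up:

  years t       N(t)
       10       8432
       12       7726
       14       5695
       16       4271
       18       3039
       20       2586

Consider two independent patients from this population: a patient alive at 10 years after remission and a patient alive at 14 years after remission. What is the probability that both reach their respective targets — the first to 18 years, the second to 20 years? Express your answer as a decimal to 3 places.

p₁ = N(18)/N(10) = 3039/8432 = 0.360413; p₂ = N(20)/N(14) = 2586/5695 = 0.454083.
P(both) = p₁ × p₂ = 0.360413 × 0.454083 = 0.163657.

0.164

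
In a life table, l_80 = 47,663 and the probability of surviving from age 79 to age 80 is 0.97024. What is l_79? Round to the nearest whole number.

l_79 = l_80 / p = 47,663 / 0.97024 = 49125.

49125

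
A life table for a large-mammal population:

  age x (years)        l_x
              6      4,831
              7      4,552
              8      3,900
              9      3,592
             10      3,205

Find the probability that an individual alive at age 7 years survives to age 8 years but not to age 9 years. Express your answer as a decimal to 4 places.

This is the probability of reaching 8 but not 9, conditional on being alive at 7: (l_8 − l_9) / l_7.
= (3,900 − 3,592) / 4,552 = 308 / 4,552 = 0.067663.

0.0677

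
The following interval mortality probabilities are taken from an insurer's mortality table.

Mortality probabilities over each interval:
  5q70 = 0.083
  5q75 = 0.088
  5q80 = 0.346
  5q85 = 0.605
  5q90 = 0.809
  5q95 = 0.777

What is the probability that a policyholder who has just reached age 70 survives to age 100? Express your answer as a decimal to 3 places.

0.009

Chaining the interval survival probabilities: (1 − 0.083) × (1 − 0.088) × (1 − 0.346) × (1 − 0.605) × (1 − 0.809) × (1 − 0.777).
= 0.917 × 0.912 × 0.654 × 0.395 × 0.191 × 0.223 = 0.009202.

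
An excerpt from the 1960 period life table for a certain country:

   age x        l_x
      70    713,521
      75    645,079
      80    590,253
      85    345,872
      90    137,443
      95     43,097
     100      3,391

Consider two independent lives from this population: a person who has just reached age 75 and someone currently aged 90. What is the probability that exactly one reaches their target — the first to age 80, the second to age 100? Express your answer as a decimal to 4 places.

0.8945

p₁ = l_80/l_75 = 590,253/645,079 = 0.915009; p₂ = l_100/l_90 = 3,391/137,443 = 0.024672.
P(exactly one) = p₁(1−p₂) + (1−p₁)p₂ = 0.892434 + 0.002097 = 0.894531.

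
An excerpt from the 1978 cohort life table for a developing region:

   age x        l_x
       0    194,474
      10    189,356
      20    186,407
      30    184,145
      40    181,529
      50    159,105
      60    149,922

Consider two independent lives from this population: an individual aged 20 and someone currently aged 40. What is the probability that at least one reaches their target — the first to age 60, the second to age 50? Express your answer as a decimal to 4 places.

0.9758

p₁ = l_60/l_20 = 149,922/186,407 = 0.804272; p₂ = l_50/l_40 = 159,105/181,529 = 0.876472.
P(at least one) = 1 − (1−p₁)(1−p₂) = 1 − 0.195728 × 0.123528 = 0.975822.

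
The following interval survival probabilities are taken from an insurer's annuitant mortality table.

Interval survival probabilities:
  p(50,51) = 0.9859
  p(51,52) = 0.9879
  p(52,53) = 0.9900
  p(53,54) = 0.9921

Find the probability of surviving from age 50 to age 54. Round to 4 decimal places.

0.9566

Chaining the interval survival probabilities: 0.9859 × 0.9879 × 0.9900 × 0.9921.
= 0.956613.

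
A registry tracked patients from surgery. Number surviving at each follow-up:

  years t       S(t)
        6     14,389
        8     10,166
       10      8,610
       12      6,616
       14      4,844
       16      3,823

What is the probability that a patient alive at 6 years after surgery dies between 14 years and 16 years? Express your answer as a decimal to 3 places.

0.071

This is the probability of reaching 14 but not 16, conditional on being alive at 6: (S(14) − S(16)) / S(6).
= (4,844 − 3,823) / 14,389 = 1,021 / 14,389 = 0.070957.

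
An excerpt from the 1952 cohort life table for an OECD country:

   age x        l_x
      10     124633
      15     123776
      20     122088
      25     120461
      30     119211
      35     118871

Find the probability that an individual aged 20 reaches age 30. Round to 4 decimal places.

We want 10p20 = l_30/l_20.
The conditional survival probability is l_30/l_20 = 119211/122088 = 0.976435.

0.9764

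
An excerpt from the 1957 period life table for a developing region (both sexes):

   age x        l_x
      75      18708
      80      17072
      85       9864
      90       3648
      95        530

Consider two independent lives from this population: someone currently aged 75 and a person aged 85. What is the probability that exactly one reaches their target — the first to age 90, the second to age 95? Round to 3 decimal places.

p₁ = l_90/l_75 = 3648/18708 = 0.194997; p₂ = l_95/l_85 = 530/9864 = 0.053731.
P(exactly one) = p₁(1−p₂) + (1−p₁)p₂ = 0.184520 + 0.043254 = 0.227773.

0.228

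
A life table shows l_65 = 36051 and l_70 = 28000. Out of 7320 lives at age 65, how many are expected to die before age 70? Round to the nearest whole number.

The relevant probability is 1 − 28000/36051 = 0.223323.
Expected number = 7320 × 0.223323 = 1635.

1635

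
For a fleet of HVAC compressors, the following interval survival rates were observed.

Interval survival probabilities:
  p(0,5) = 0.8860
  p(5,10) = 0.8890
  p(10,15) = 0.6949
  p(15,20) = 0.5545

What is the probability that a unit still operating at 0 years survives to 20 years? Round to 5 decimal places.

P(survive 0→20) = 0.8860 × 0.8890 × 0.6949 × 0.5545.
= 0.303500.

0.30350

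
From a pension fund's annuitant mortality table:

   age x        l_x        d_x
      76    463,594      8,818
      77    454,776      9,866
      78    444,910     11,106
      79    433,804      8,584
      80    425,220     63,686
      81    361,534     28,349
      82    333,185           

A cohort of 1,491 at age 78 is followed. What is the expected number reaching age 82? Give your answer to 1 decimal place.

The relevant probability is 333,185/444,910 = 0.748882.
Expected number = 1,491 × 0.748882 = 1116.6.

1116.6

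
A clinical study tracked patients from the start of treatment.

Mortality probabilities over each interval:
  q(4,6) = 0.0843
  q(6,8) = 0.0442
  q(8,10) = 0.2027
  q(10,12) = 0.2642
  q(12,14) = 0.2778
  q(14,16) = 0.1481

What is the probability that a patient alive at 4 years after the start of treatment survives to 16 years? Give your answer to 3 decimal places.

0.316

P(survive 4→16) = (1 − 0.0843) × (1 − 0.0442) × (1 − 0.2027) × (1 − 0.2642) × (1 − 0.2778) × (1 − 0.1481).
= 0.9157 × 0.9558 × 0.7973 × 0.7358 × 0.7222 × 0.8519 = 0.315899.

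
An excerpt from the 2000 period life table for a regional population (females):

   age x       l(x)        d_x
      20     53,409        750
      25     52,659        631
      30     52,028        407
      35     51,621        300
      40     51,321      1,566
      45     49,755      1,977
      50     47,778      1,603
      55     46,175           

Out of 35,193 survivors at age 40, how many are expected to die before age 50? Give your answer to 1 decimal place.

2429.6

The relevant probability is 1 − 47,778/51,321 = 0.069036.
Expected number = 35,193 × 0.069036 = 2429.6.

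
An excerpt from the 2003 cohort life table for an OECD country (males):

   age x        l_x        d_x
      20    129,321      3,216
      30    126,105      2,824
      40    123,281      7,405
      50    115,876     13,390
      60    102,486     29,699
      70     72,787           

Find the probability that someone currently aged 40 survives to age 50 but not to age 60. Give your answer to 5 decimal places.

This is the probability of reaching 50 but not 60, conditional on being alive at 40: (l_50 − l_60) / l_40.
= (115,876 − 102,486) / 123,281 = 13,390 / 123,281 = 0.108614.

0.10861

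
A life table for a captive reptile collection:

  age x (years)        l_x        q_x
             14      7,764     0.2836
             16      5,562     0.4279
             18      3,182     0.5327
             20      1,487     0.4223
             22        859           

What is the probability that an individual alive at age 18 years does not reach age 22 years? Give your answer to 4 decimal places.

P(die before 22 | alive at 18) = 1 − l_22/l_18 = 1 − 859/3,182 = (2,323)/3,182 = 0.730044.

0.7300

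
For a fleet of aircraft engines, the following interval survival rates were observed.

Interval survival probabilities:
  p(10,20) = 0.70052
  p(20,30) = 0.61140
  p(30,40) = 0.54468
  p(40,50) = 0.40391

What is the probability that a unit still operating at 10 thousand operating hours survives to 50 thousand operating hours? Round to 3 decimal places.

0.094

P(survive 10→50) = 0.70052 × 0.61140 × 0.54468 × 0.40391.
= 0.094226.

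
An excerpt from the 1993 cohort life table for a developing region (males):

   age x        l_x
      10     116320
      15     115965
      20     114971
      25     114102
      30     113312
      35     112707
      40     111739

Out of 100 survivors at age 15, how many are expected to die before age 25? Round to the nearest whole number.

The relevant probability is 1 − 114102/115965 = 0.016065.
Expected number = 100 × 0.016065 = 2.

2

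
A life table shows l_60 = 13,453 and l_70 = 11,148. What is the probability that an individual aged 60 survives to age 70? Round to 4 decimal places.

0.8287

The conditional survival probability is l_70/l_60 = 11,148/13,453 = 0.828663.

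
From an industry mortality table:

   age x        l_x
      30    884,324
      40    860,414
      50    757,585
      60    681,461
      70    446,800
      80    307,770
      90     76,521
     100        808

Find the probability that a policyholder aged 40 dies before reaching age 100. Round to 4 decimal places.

P(die before 100 | alive at 40) = 1 − l_100/l_40 = 1 − 808/860,414 = (859,606)/860,414 = 0.999061.

0.9991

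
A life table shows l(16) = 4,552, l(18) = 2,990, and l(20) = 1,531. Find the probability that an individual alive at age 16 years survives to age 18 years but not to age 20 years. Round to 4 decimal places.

This is the probability of reaching 18 but not 20, conditional on being alive at 16: (l(18) − l(20)) / l(16).
= (2,990 − 1,531) / 4,552 = 1,459 / 4,552 = 0.320518.

0.3205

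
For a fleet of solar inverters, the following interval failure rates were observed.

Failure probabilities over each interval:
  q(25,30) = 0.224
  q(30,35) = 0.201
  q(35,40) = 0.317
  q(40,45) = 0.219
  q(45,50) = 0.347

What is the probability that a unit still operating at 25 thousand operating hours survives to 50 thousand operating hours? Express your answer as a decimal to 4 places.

0.2160

P(survive 25→50) = (1 − 0.224) × (1 − 0.201) × (1 − 0.317) × (1 − 0.219) × (1 − 0.347).
= 0.776 × 0.799 × 0.683 × 0.781 × 0.653 = 0.215970.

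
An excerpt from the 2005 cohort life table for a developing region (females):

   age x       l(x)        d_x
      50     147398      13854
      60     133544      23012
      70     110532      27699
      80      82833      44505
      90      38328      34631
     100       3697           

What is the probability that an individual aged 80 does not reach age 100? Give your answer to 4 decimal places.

0.9554

P(die before 100 | alive at 80) = 1 − l(100)/l(80) = 1 − 3697/82833 = (79136)/82833 = 0.955368.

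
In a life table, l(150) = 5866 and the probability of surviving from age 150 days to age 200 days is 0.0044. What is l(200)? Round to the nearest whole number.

26

l(200) = l(150) × p = 5866 × 0.0044 = 26.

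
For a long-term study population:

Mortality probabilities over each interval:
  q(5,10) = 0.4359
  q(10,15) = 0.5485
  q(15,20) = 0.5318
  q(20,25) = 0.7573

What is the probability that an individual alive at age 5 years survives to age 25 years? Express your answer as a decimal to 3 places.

Survival from 5 to 25 is the product of surviving each interval: (1 − 0.4359) × (1 − 0.5485) × (1 − 0.5318) × (1 − 0.7573).
= 0.5641 × 0.4515 × 0.4682 × 0.2427 = 0.028941.

0.029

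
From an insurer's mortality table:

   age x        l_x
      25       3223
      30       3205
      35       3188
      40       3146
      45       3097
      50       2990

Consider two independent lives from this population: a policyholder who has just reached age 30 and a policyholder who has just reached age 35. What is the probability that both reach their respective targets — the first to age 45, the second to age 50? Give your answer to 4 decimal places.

0.9063

p₁ = l_45/l_30 = 3097/3205 = 0.966303; p₂ = l_50/l_35 = 2990/3188 = 0.937892.
P(both) = p₁ × p₂ = 0.966303 × 0.937892 = 0.906288.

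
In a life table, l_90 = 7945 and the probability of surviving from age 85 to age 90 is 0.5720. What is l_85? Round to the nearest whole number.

l_85 = l_90 / p = 7945 / 0.5720 = 13890.

13890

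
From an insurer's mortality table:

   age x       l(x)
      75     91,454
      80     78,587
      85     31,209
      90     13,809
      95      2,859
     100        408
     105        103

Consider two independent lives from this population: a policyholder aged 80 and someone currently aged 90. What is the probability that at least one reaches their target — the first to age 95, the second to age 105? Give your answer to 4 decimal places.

0.0436

p₁ = l(95)/l(80) = 2,859/78,587 = 0.036380; p₂ = l(105)/l(90) = 103/13,809 = 0.007459.
P(at least one) = 1 − (1−p₁)(1−p₂) = 1 − 0.963620 × 0.992541 = 0.043568.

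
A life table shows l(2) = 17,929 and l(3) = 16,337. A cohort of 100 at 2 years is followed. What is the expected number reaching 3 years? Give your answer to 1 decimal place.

91.1

The relevant probability is 16,337/17,929 = 0.911205.
Expected number = 100 × 0.911205 = 91.1.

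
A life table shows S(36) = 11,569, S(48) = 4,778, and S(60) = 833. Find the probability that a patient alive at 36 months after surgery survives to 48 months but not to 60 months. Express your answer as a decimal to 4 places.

This is the probability of reaching 48 but not 60, conditional on being alive at 36: (S(48) − S(60)) / S(36).
= (4,778 − 833) / 11,569 = 3,945 / 11,569 = 0.340997.

0.3410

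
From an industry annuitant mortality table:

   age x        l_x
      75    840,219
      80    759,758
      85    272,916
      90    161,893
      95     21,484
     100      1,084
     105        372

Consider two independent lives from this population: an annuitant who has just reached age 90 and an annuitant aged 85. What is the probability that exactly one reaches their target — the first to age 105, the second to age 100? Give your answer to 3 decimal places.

0.006

p₁ = l_105/l_90 = 372/161,893 = 0.002298; p₂ = l_100/l_85 = 1,084/272,916 = 0.003972.
P(exactly one) = p₁(1−p₂) + (1−p₁)p₂ = 0.002289 + 0.003963 = 0.006252.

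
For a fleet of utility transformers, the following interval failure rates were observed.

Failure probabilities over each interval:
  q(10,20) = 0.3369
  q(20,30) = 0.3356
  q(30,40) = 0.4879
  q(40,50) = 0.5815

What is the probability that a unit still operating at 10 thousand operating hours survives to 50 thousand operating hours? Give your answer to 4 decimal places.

0.0944

Survival from 10 to 50 is the product of surviving each interval: (1 − 0.3369) × (1 − 0.3356) × (1 − 0.4879) × (1 − 0.5815).
= 0.6631 × 0.6644 × 0.5121 × 0.4185 = 0.094419.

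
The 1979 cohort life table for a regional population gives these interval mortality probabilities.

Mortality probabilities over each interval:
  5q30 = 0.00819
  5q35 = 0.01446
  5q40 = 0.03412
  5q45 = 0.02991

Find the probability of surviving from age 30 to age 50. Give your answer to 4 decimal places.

0.9159

Chaining the interval survival probabilities: (1 − 0.00819) × (1 − 0.01446) × (1 − 0.03412) × (1 − 0.02991).
= 0.99181 × 0.98554 × 0.96588 × 0.97009 = 0.915879.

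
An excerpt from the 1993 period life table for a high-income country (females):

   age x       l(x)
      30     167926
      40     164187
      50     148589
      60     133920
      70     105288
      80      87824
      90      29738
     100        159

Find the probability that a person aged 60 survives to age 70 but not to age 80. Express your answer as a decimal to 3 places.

This is the probability of reaching 70 but not 80, conditional on being alive at 60: (l(70) − l(80)) / l(60).
= (105288 − 87824) / 133920 = 17464 / 133920 = 0.130406.

0.130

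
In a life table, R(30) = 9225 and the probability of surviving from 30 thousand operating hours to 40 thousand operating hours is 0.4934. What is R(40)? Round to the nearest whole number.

4552

R(40) = R(30) × p = 9225 × 0.4934 = 4552.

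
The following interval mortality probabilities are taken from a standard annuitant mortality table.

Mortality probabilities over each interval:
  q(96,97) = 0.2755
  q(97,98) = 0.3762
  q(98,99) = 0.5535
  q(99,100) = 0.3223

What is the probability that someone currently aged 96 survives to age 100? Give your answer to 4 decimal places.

Chaining the interval survival probabilities: (1 − 0.2755) × (1 − 0.3762) × (1 − 0.5535) × (1 − 0.3223).
= 0.7245 × 0.6238 × 0.4465 × 0.6777 = 0.136755.

0.1368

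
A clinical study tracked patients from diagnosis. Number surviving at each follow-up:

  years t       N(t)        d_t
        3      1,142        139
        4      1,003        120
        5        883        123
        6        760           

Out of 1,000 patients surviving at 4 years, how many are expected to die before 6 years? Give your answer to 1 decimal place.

242.3

The relevant probability is 1 − 760/1,003 = 0.242273.
Expected number = 1,000 × 0.242273 = 242.3.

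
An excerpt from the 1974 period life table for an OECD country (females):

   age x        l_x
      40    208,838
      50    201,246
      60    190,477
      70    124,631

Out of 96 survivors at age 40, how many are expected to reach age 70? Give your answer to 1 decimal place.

The relevant probability is 124,631/208,838 = 0.596783.
Expected number = 96 × 0.596783 = 57.3.

57.3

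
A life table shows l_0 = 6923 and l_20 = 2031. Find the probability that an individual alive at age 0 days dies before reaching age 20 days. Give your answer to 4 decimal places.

P(die before 20 | alive at 0) = 1 − l_20/l_0 = 1 − 2031/6923 = (4892)/6923 = 0.706630.

0.7066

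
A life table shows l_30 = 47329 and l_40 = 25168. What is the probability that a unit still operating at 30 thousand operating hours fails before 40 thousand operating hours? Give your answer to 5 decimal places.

P(fail before 40 | operational at 30) = 1 − l_40/l_30 = 1 − 25168/47329 = (22161)/47329 = 0.468233.

0.46823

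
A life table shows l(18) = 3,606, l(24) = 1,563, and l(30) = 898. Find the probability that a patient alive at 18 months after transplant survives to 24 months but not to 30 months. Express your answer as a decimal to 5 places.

This is the probability of reaching 24 but not 30, conditional on being alive at 18: (l(24) − l(30)) / l(18).
= (1,563 − 898) / 3,606 = 665 / 3,606 = 0.184415.

0.18441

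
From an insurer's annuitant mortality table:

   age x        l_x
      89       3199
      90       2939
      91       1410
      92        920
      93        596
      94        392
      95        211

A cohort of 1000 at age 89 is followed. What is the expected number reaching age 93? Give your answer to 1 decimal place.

186.3

The relevant probability is 596/3199 = 0.186308.
Expected number = 1000 × 0.186308 = 186.3.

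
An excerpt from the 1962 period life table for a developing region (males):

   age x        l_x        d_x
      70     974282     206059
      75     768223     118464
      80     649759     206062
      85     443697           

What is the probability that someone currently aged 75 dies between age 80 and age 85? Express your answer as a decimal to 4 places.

We want 5|5q75 = (l_80 − l_85)/l_75.
This is the probability of reaching 80 but not 85, conditional on being alive at 75: (l_80 − l_85) / l_75.
= (649759 − 443697) / 768223 = 206062 / 768223 = 0.268232.

0.2682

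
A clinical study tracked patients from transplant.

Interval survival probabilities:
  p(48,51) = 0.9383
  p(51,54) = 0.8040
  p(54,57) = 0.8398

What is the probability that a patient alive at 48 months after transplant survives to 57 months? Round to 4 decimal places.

0.6335

Chaining the interval survival probabilities: 0.9383 × 0.8040 × 0.8398.
= 0.633539.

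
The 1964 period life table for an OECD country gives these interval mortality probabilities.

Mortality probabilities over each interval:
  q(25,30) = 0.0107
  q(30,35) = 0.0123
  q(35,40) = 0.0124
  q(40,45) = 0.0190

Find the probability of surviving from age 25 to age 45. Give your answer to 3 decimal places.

0.947

The overall survival probability is (1 − 0.0107) × (1 − 0.0123) × (1 − 0.0124) × (1 − 0.0190).
= 0.9893 × 0.9877 × 0.9876 × 0.9810 = 0.946680.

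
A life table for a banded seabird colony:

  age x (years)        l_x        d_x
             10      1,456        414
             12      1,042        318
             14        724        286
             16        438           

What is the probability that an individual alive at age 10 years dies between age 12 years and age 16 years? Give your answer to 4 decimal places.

This is the probability of reaching 12 but not 16, conditional on being alive at 10: (l_12 − l_16) / l_10.
= (1,042 − 438) / 1,456 = 604 / 1,456 = 0.414835.

0.4148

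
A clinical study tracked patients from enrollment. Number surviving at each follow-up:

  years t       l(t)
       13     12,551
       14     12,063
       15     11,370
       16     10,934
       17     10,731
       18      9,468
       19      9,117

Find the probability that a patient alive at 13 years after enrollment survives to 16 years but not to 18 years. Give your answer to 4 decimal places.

This is the probability of reaching 16 but not 18, conditional on being alive at 13: (l(16) − l(18)) / l(13).
= (10,934 − 9,468) / 12,551 = 1,466 / 12,551 = 0.116803.

0.1168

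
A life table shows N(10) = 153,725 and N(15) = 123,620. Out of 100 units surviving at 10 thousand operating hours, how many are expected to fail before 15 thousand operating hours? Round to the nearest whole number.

The relevant probability is 1 − 123,620/153,725 = 0.195837.
Expected number = 100 × 0.195837 = 20.

20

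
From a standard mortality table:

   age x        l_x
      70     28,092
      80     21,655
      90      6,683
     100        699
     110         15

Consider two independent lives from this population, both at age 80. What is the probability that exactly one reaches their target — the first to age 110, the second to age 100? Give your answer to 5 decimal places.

0.03293

p₁ = l_110/l_80 = 15/21,655 = 0.000693; p₂ = l_100/l_80 = 699/21,655 = 0.032279.
P(exactly one) = p₁(1−p₂) + (1−p₁)p₂ = 0.000671 + 0.032257 = 0.032927.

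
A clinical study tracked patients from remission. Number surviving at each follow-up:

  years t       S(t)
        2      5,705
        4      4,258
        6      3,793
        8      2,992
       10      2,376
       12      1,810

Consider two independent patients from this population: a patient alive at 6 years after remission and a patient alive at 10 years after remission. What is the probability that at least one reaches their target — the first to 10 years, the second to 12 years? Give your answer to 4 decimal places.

p₁ = S(10)/S(6) = 2,376/3,793 = 0.626417; p₂ = S(12)/S(10) = 1,810/2,376 = 0.761785.
P(at least one) = 1 − (1−p₁)(1−p₂) = 1 − 0.373583 × 0.238215 = 0.911007.

0.9110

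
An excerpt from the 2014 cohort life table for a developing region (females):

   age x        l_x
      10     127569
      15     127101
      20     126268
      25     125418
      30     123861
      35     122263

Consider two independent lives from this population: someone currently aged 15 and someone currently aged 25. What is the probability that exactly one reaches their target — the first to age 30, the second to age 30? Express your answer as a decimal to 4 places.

0.0373

p₁ = l_30/l_15 = 123861/127101 = 0.974508; p₂ = l_30/l_25 = 123861/125418 = 0.987586.
P(exactly one) = p₁(1−p₂) + (1−p₁)p₂ = 0.012098 + 0.025176 = 0.037273.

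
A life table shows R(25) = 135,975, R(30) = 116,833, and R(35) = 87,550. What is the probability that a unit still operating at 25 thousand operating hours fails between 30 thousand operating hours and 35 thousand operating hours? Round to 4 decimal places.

This is the probability of reaching 30 but not 35, conditional on being operational at 25: (R(30) − R(35)) / R(25).
= (116,833 − 87,550) / 135,975 = 29,283 / 135,975 = 0.215356.

0.2154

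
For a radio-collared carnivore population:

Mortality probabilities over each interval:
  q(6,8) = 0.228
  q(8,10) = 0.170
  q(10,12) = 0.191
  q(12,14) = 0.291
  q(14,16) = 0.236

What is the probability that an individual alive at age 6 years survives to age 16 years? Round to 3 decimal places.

0.281

The overall survival probability is (1 − 0.228) × (1 − 0.170) × (1 − 0.191) × (1 − 0.291) × (1 − 0.236).
= 0.772 × 0.830 × 0.809 × 0.709 × 0.764 = 0.280791.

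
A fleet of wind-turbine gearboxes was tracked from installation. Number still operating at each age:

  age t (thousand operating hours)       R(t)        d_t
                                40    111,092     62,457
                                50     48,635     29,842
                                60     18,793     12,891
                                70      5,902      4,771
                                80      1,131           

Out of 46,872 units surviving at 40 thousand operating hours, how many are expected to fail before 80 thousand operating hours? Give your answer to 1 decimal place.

The relevant probability is 1 − 1,131/111,092 = 0.989819.
Expected number = 46,872 × 0.989819 = 46394.8.

46394.8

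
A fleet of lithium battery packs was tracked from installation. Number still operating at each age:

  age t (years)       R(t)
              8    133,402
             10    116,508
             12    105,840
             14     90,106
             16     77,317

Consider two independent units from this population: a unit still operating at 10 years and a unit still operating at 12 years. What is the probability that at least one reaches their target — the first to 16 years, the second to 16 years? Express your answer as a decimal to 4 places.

0.9093

p₁ = R(16)/R(10) = 77,317/116,508 = 0.663620; p₂ = R(16)/R(12) = 77,317/105,840 = 0.730508.
P(at least one) = 1 − (1−p₁)(1−p₂) = 1 − 0.336380 × 0.269492 = 0.909348.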